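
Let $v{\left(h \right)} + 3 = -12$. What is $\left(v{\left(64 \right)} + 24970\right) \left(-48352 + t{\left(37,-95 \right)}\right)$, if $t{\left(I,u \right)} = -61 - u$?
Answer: $-1205775690$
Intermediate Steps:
$v{\left(h \right)} = -15$ ($v{\left(h \right)} = -3 - 12 = -15$)
$\left(v{\left(64 \right)} + 24970\right) \left(-48352 + t{\left(37,-95 \right)}\right) = \left(-15 + 24970\right) \left(-48352 - -34\right) = 24955 \left(-48352 + \left(-61 + 95\right)\right) = 24955 \left(-48352 + 34\right) = 24955 \left(-48318\right) = -1205775690$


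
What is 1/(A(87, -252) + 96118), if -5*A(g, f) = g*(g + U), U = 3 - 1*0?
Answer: 1/94552 ≈ 1.0576e-5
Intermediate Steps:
U = 3 (U = 3 + 0 = 3)
A(g, f) = -g*(3 + g)/5 (A(g, f) = -g*(g + 3)/5 = -g*(3 + g)/5)
1/(A(87, -252) + 96118) = 1/(-⅕*87*(3 + 87) + 96118) = 1/(-⅕*87*90 + 96118) = 1/(-1566 + 96118) = 1/94552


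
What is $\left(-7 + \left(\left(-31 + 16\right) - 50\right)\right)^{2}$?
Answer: $5184$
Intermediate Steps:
$\left(-7 + \left(\left(-31 + 16\right) - 50\right)\right)^{2} = \left(-7 - 65\right)^{2} = \left(-72\right)^{2} = 5184$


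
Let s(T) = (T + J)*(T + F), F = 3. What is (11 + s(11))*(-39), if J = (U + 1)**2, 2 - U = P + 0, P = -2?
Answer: -20085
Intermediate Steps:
U = 4 (U = 2 - (-2 + 0) = 2 - 1*(-2) = 2 + 2 = 4)
J = 25 (J = (4 + 1)**2 = 5**2 = 25)
s(T) = (3 + T)*(25 + T) (s(T) = (T + 25)*(T + 3) = (25 + T)*(3 + T) = (3 + T)*(25 + T))
(11 + s(11))*(-39) = (11 + (75 + 11**2 + 28*11))*(-39) = (11 + (75 + 121 + 308))*(-39) = (11 + 504)*(-39) = 515*(-39) = -20085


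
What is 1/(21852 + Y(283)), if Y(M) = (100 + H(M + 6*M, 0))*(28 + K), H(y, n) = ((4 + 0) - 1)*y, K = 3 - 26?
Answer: 1/52067 ≈ 1.9206e-5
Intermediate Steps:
K = -23
H(y, n) = 3*y (H(y, n) = (4 - 1)*y = 3*y)
Y(M) = 500 + 105*M (Y(M) = (100 + 3*(M + 6*M))*(28 - 23) = (100 + 3*(7*M))*5 = (100 + 21*M)*5 = 500 + 105*M)
1/(21852 + Y(283)) = 1/(21852 + (500 + 105*283)) = 1/(21852 + (500 + 29715)) = 1/(21852 + 30215) = 1/52067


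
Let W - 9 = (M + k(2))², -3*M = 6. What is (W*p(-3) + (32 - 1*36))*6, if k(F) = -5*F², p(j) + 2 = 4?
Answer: 5892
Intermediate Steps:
p(j) = 2 (p(j) = -2 + 4 = 2)
M = -2 (M = -⅓*6 = -2)
W = 493 (W = 9 + (-2 - 5*2²)² = 9 + (-2 - 5*4)² = 9 + (-2 - 20)² = 9 + (-22)² = 9 + 484 = 493)
(W*p(-3) + (32 - 1*36))*6 = (493*2 + (32 - 1*36))*6 = (986 + (32 - 36))*6 = (986 - 4)*6 = 982*6 = 5892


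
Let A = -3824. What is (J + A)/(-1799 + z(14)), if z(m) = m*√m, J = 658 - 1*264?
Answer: 125930/65993 + 980*√14/65993 ≈ 1.9638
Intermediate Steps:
J = 394 (J = 658 - 264 = 394)
z(m) = m^(3/2)
(J + A)/(-1799 + z(14)) = (394 - 3824)/(-1799 + 14^(3/2)) = -3430/(-1799 + 14*√14)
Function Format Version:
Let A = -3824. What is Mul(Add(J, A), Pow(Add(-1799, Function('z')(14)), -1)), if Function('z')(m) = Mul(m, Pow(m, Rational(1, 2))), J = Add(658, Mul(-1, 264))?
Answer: Add(Rational(125930, 65993), Mul(Rational(980, 65993), Pow(14, Rational(1, 2)))) ≈ 1.9638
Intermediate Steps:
J = 394 (J = Add(658, -264) = 394)
Function('z')(m) = Pow(m, Rational(3, 2))
Mul(Add(J, A), Pow(Add(-1799, Function('z')(14)), -1)) = Mul(Add(394, -3824), Pow(Add(-1799, Pow(14, Rational(3, 2))), -1)) = Mul(-3430, Pow(Add(-1799, Mul(14, Pow(14, Rational(1, 2)))), -1))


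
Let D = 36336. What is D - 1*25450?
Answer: 10886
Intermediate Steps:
D - 1*25450 = 36336 - 1*25450 = 36336 - 25450 = 10886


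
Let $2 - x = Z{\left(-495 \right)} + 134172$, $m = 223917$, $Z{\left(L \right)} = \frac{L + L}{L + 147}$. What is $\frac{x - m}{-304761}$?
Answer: $\frac{20769211}{17676138} \approx 1.175$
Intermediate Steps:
$Z{\left(L \right)} = \frac{2 L}{147 + L}$
$x = - \frac{7782025}{58}$ ($x = 2 - \left(2 \left(-495\right) \frac{1}{147 - 495} + 134172\right) = 2 - \left(2 \left(-495\right) \frac{1}{-348} + 134172\right) = 2 - \left(2 \left(-495\right) \left(- \frac{1}{348}\right) + 134172\right) = 2 - \left(\frac{165}{58} + 134172\right) = 2 - \frac{7782141}{58} = - \frac{7782025}{58} \approx -1.3417 \cdot 10^{5}$)
$\frac{x - m}{-304761} = \frac{- \frac{7782025}{58} - 223917}{-304761} = \left(- \frac{7782025}{58} - 223917\right) \left(- \frac{1}{304761}\right) = \left(- \frac{20769211}{58}\right) \left(- \frac{1}{304761}\right) = \frac{20769211}{17676138}$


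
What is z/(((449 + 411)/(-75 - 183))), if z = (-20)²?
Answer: -120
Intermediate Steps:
z = 400
z/(((449 + 411)/(-75 - 183))) = 400/(((449 + 411)/(-75 - 183))) = 400/((860/(-258))) = 400/((860*(-1/258))) = 400/(-10/3) = 400*(-3/10) = -120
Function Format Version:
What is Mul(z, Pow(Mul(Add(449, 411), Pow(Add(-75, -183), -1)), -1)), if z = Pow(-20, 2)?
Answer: -120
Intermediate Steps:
z = 400
Mul(z, Pow(Mul(Add(449, 411), Pow(Add(-75, -183), -1)), -1)) = Mul(400, Pow(Mul(Add(449, 411), Pow(Add(-75, -183), -1)), -1)) = Mul(400, Pow(Mul(860, Pow(-258, -1)), -1)) = Mul(400, Pow(Mul(860, Rational(-1, 258)), -1)) = Mul(400, Pow(Rational(-10, 3), -1)) = Mul(400, Rational(-3, 10)) = -120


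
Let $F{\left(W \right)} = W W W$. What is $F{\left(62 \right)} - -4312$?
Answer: $242640$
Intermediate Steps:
$F{\left(W \right)} = W^{3}$ ($F{\left(W \right)} = W^{2} W = W^{3}$)
$F{\left(62 \right)} - -4312 = 62^{3} - -4312 = 238328 + 4312 = 242640$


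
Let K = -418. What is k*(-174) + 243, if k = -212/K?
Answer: 32343/209 ≈ 154.75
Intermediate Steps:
k = 106/209 (k = -212/(-418) = -212*(-1/418) = 106/209 ≈ 0.50718)
k*(-174) + 243 = (106/209)*(-174) + 243 = -18444/209 + 243 = 32343/209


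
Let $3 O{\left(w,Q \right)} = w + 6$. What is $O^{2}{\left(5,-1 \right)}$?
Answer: $\frac{121}{9} \approx 13.444$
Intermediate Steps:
$O{\left(w,Q \right)} = 2 + \frac{w}{3}$ ($O{\left(w,Q \right)} = \frac{w + 6}{3} = \frac{6 + w}{3} = 2 + \frac{w}{3}$)
$O^{2}{\left(5,-1 \right)} = \left(2 + \frac{1}{3} \cdot 5\right)^{2} = \left(2 + \frac{5}{3}\right)^{2} = \left(\frac{11}{3}\right)^{2} = \frac{121}{9}$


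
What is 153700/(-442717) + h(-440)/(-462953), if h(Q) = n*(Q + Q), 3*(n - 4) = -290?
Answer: -321773915180/614871489903 ≈ -0.52332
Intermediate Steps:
n = -278/3 (n = 4 + (1/3)*(-290) = 4 - 290/3 = -278/3 ≈ -92.667)
h(Q) = -556*Q/3 (h(Q) = -278*(Q + Q)/3 = -556*Q/3)
153700/(-442717) + h(-440)/(-462953) = 153700/(-442717) - 556/3*(-440)/(-462953) = 153700*(-1/442717) + (244640/3)*(-1/462953) = -153700/442717 - 244640/1388859 = -321773915180/614871489903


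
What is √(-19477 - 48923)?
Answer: 60*I*√19 ≈ 261.53*I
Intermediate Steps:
√(-19477 - 48923) = √(-68400) = 60*I*√19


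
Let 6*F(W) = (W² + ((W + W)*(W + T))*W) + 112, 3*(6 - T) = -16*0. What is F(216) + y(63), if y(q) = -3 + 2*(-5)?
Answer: 10380977/3 ≈ 3.4603e+6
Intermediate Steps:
T = 6 (T = 6 - (-16)*0/3 = 6 - ⅓*0 = 6 + 0 = 6)
y(q) = -13 (y(q) = -3 - 10 = -13)
F(W) = 56/3 + W²/6 + W²*(6 + W)/3 (F(W) = ((W² + ((W + W)*(W + 6))*W) + 112)/6 = ((W² + ((2*W)*(6 + W))*W) + 112)/6 = ((W² + (2*W*(6 + W))*W) + 112)/6 = ((W² + 2*W²*(6 + W)) + 112)/6 = (112 + W² + 2*W²*(6 + W))/6 = 56/3 + W²/6 + W²*(6 + W)/3)
F(216) + y(63) = (56/3 + (⅓)*216³ + (13/6)*216²) - 13 = (56/3 + (⅓)*10077696 + (13/6)*46656) - 13 = (56/3 + 3359232 + 101088) - 13 = 10381016/3 - 13 = 10380977/3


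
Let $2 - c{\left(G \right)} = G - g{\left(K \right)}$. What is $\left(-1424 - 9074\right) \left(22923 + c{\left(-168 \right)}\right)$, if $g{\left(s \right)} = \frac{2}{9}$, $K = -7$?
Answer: $- \frac{2181893822}{9} \approx -2.4243 \cdot 10^{8}$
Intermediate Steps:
$g{\left(s \right)} = \frac{2}{9}$ ($g{\left(s \right)} = 2 \cdot \frac{1}{9} = \frac{2}{9}$)
$c{\left(G \right)} = \frac{20}{9} - G$ ($c{\left(G \right)} = 2 - \left(G - \frac{2}{9}\right) = 2 - \left(- \frac{2}{9} + G\right) = \frac{20}{9} - G$)
$\left(-1424 - 9074\right) \left(22923 + c{\left(-168 \right)}\right) = \left(-1424 - 9074\right) \left(22923 + \left(\frac{20}{9} - -168\right)\right) = - 10498 \left(22923 + \left(\frac{20}{9} + 168\right)\right) = - 10498 \left(22923 + \frac{1532}{9}\right) = \left(-10498\right) \frac{207839}{9} = - \frac{2181893822}{9}$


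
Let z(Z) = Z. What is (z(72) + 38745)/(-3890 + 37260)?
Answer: 38817/33370 ≈ 1.1632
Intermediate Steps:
(z(72) + 38745)/(-3890 + 37260) = (72 + 38745)/(-3890 + 37260) = 38817/33370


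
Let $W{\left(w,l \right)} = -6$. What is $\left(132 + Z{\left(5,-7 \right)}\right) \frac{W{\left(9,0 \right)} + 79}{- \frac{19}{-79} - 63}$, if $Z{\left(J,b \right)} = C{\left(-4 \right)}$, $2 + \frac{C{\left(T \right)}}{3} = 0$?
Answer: $- \frac{363321}{2479} \approx -146.56$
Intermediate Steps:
$C{\left(T \right)} = -6$ ($C{\left(T \right)} = -6 + 3 \cdot 0 = -6 + 0 = -6$)
$Z{\left(J,b \right)} = -6$
$\left(132 + Z{\left(5,-7 \right)}\right) \frac{W{\left(9,0 \right)} + 79}{- \frac{19}{-79} - 63} = \left(132 - 6\right) \frac{-6 + 79}{- \frac{19}{-79} - 63} = 126 \frac{73}{\left(-19\right) \left(- \frac{1}{79}\right) - 63} = 126 \frac{73}{\frac{19}{79} - 63} = 126 \frac{73}{- \frac{4958}{79}} = 126 \cdot 73 \left(- \frac{79}{4958}\right) = 126 \left(- \frac{5767}{4958}\right) = - \frac{363321}{2479}$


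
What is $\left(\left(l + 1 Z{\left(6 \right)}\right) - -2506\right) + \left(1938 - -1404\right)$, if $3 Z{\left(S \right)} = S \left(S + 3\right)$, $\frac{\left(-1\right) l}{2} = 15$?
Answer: $5836$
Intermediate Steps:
$l = -30$ ($l = \left(-2\right) 15 = -30$)
$Z{\left(S \right)} = \frac{S \left(3 + S\right)}{3}$ ($Z{\left(S \right)} = \frac{S \left(S + 3\right)}{3} = \frac{S \left(3 + S\right)}{3}$)
$\left(\left(l + 1 Z{\left(6 \right)}\right) - -2506\right) + \left(1938 - -1404\right) = \left(\left(-30 + 1 \cdot \frac{1}{3} \cdot 6 \left(3 + 6\right)\right) - -2506\right) + \left(1938 - -1404\right) = \left(\left(-30 + 1 \cdot \frac{1}{3} \cdot 6 \cdot 9\right) + 2506\right) + \left(1938 + 1404\right) = \left(\left(-30 + 1 \cdot 18\right) + 2506\right) + 3342 = \left(\left(-30 + 18\right) + 2506\right) + 3342 = \left(-12 + 2506\right) + 3342 = 2494 + 3342 = 5836$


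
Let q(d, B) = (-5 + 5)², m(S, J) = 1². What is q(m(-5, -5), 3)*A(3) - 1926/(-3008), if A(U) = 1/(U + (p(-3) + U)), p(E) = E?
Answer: 963/1504 ≈ 0.64029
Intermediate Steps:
m(S, J) = 1
q(d, B) = 0 (q(d, B) = 0² = 0)
A(U) = 1/(-3 + 2*U) (A(U) = 1/(U + (-3 + U)) = 1/(-3 + 2*U))
q(m(-5, -5), 3)*A(3) - 1926/(-3008) = 0/(-3 + 2*3) - 1926/(-3008) = 0/(-3 + 6) - 1926*(-1)/3008 = 0/3 - 1*(-963/1504) = 0*(⅓) + 963/1504 = 0 + 963/1504 = 963/1504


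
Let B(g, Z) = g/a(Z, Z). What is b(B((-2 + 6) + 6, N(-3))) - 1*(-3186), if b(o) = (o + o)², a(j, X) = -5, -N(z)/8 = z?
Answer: 3202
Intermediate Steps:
N(z) = -8*z
B(g, Z) = -g/5 (B(g, Z) = g/(-5) = g*(-⅕) = -g/5)
b(o) = 4*o² (b(o) = (2*o)² = 4*o²)
b(B((-2 + 6) + 6, N(-3))) - 1*(-3186) = 4*(-((-2 + 6) + 6)/5)² - 1*(-3186) = 4*(-(4 + 6)/5)² + 3186 = 4*(-⅕*10)² + 3186 = 4*(-2)² + 3186 = 4*4 + 3186 = 16 + 3186 = 3202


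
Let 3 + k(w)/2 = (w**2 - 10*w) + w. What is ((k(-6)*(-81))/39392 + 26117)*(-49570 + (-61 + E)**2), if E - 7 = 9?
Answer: -24456833489825/19696 ≈ -1.2417e+9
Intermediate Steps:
E = 16 (E = 7 + 9 = 16)
k(w) = -6 - 18*w + 2*w**2 (k(w) = -6 + 2*((w**2 - 10*w) + w) = -6 + 2*(w**2 - 9*w) = -6 + (-18*w + 2*w**2) = -6 - 18*w + 2*w**2)
((k(-6)*(-81))/39392 + 26117)*(-49570 + (-61 + E)**2) = (((-6 - 18*(-6) + 2*(-6)**2)*(-81))/39392 + 26117)*(-49570 + (-61 + 16)**2) = (((-6 + 108 + 2*36)*(-81))*(1/39392) + 26117)*(-49570 + (-45)**2) = (((-6 + 108 + 72)*(-81))*(1/39392) + 26117)*(-49570 + 2025) = ((174*(-81))*(1/39392) + 26117)*(-47545) = (-14094*1/39392 + 26117)*(-47545) = (-7047/19696 + 26117)*(-47545) = (514393385/19696)*(-47545) = -24456833489825/19696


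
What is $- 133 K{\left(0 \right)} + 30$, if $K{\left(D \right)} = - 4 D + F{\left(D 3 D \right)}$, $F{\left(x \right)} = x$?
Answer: $30$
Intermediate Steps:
$K{\left(D \right)} = - 4 D + 3 D^{2}$ ($K{\left(D \right)} = - 4 D + D 3 D = - 4 D + 3 D D = - 4 D + 3 D^{2}$)
$- 133 K{\left(0 \right)} + 30 = - 133 \cdot 0 \left(-4 + 3 \cdot 0\right) + 30 = - 133 \cdot 0 \left(-4 + 0\right) + 30 = - 133 \cdot 0 \left(-4\right) + 30 = \left(-133\right) 0 + 30 = 0 + 30 = 30$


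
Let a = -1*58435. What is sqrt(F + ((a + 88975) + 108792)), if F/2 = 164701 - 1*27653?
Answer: 2*sqrt(103357) ≈ 642.98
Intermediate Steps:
a = -58435
F = 274096 (F = 2*(164701 - 1*27653) = 2*(164701 - 27653) = 2*137048 = 274096)
sqrt(F + ((a + 88975) + 108792)) = sqrt(274096 + ((-58435 + 88975) + 108792)) = sqrt(274096 + (30540 + 108792)) = sqrt(274096 + 139332) = sqrt(413428) = 2*sqrt(103357)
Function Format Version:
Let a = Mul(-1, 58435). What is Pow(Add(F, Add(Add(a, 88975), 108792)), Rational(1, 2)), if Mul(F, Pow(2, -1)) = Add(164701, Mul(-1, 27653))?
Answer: Mul(2, Pow(103357, Rational(1, 2))) ≈ 642.98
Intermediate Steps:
a = -58435
F = 274096 (F = Mul(2, Add(164701, Mul(-1, 27653))) = Mul(2, Add(164701, -27653)) = Mul(2, 137048) = 274096)
Pow(Add(F, Add(Add(a, 88975), 108792)), Rational(1, 2)) = Pow(Add(274096, Add(Add(-58435, 88975), 108792)), Rational(1, 2)) = Pow(Add(274096, Add(30540, 108792)), Rational(1, 2)) = Pow(Add(274096, 139332), Rational(1, 2)) = Pow(413428, Rational(1, 2)) = Mul(2, Pow(103357, Rational(1, 2)))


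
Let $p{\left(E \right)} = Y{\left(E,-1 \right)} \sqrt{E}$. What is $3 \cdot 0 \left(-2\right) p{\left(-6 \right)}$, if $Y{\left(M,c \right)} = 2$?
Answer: $0$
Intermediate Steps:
$p{\left(E \right)} = 2 \sqrt{E}$
$3 \cdot 0 \left(-2\right) p{\left(-6 \right)} = 3 \cdot 0 \left(-2\right) 2 \sqrt{-6} = 0 \left(-2\right) 2 i \sqrt{6} = 0 \cdot 2 i \sqrt{6} = 0$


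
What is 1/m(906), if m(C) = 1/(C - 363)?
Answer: 543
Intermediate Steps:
m(C) = 1/(-363 + C)
1/m(906) = 1/(1/(-363 + 906)) = 1/(1/543) = 543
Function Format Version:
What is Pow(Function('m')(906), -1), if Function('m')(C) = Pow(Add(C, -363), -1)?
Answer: 543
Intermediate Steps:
Function('m')(C) = Pow(Add(-363, C), -1)
Pow(Function('m')(906), -1) = Pow(Pow(Add(-363, 906), -1), -1) = Pow(Pow(543, -1), -1) = Pow(Rational(1, 543), -1) = 543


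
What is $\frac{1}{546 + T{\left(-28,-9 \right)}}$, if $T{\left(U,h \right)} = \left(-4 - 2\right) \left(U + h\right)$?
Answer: $\frac{1}{768} \approx 0.0013021$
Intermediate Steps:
$T{\left(U,h \right)} = - 6 U - 6 h$ ($T{\left(U,h \right)} = - 6 \left(U + h\right) = - 6 U - 6 h$)
$\frac{1}{546 + T{\left(-28,-9 \right)}} = \frac{1}{546 - -222} = \frac{1}{546 + \left(168 + 54\right)} = \frac{1}{546 + 222} = \frac{1}{768}$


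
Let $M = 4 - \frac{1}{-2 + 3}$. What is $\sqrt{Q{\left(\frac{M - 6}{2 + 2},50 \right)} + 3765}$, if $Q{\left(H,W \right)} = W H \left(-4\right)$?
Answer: $3 \sqrt{435} \approx 62.57$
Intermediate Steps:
$M = 3$ ($M = 4 - 1^{-1} = 4 - 1 = 3$)
$Q{\left(H,W \right)} = - 4 H W$ ($Q{\left(H,W \right)} = H W \left(-4\right) = - 4 H W$)
$\sqrt{Q{\left(\frac{M - 6}{2 + 2},50 \right)} + 3765} = \sqrt{\left(-4\right) \frac{3 - 6}{2 + 2} \cdot 50 + 3765} = \sqrt{\left(-4\right) \frac{1}{4} \left(-3\right) 50 + 3765} = \sqrt{\left(-4\right) \left(- \frac{3}{4}\right) 50 + 3765} = \sqrt{150 + 3765} = \sqrt{3915} = 3 \sqrt{435}$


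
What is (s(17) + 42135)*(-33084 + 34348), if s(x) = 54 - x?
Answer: 53305408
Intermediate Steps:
(s(17) + 42135)*(-33084 + 34348) = ((54 - 1*17) + 42135)*(-33084 + 34348) = ((54 - 17) + 42135)*1264 = (37 + 42135)*1264 = 42172*1264 = 53305408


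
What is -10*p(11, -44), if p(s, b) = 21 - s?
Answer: -100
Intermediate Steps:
-10*p(11, -44) = -10*(21 - 1*11) = -10*(21 - 11) = -10*10 = -100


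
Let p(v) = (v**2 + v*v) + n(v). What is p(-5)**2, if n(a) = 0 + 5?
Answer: 3025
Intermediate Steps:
n(a) = 5
p(v) = 5 + 2*v**2 (p(v) = (v**2 + v*v) + 5 = (v**2 + v**2) + 5 = 2*v**2 + 5 = 5 + 2*v**2)
p(-5)**2 = (5 + 2*(-5)**2)**2 = (5 + 2*25)**2 = (5 + 50)**2 = 55**2 = 3025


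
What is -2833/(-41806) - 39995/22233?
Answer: -1609044881/929472798 ≈ -1.7311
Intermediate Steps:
-2833/(-41806) - 39995/22233 = -2833*(-1/41806) - 39995*1/22233 = 2833/41806 - 39995/22233 = -1609044881/929472798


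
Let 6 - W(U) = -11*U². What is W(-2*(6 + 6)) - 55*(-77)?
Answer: 10577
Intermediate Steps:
W(U) = 6 + 11*U² (W(U) = 6 - (-11)*U² = 6 + 11*U²)
W(-2*(6 + 6)) - 55*(-77) = (6 + 11*(-2*(6 + 6))²) - 55*(-77) = (6 + 11*(-2*12)²) + 4235 = (6 + 11*(-24)²) + 4235 = (6 + 11*576) + 4235 = (6 + 6336) + 4235 = 6342 + 4235 = 10577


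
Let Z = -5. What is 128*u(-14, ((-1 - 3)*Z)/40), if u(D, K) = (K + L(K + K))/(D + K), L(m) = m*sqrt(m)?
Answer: -128/9 ≈ -14.222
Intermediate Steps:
L(m) = m**(3/2)
u(D, K) = (K + 2*sqrt(2)*K**(3/2))/(D + K) (u(D, K) = (K + (K + K)**(3/2))/(D + K) = (K + (2*K)**(3/2))/(D + K) = (K + 2*sqrt(2)*K**(3/2))/(D + K))
128*u(-14, ((-1 - 3)*Z)/40) = 128*((((-1 - 3)*(-5))/40 + 2*sqrt(2)*(((-1 - 3)*(-5))/40)**(3/2))/(-14 + ((-1 - 3)*(-5))/40)) = 128*((-4*(-5)*(1/40) + 2*sqrt(2)*(-4*(-5)*(1/40))**(3/2))/(-14 - 4*(-5)*(1/40))) = 128*((20*(1/40) + 2*sqrt(2)*(20*(1/40))**(3/2))/(-14 + 20*(1/40))) = 128*((1/2 + 2*sqrt(2)*(1/2)**(3/2))/(-14 + 1/2)) = 128*((1/2 + 2*sqrt(2)*(sqrt(2)/4))/(-27/2)) = 128*(-2*(1/2 + 1)/27) = 128*(-2/27*3/2) = 128*(-1/9) = -128/9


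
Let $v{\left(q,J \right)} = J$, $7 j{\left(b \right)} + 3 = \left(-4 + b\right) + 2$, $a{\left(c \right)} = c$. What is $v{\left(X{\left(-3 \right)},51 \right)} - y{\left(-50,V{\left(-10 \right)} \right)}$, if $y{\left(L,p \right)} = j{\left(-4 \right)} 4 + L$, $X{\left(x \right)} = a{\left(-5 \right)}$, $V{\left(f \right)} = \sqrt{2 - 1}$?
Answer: $\frac{743}{7} \approx 106.14$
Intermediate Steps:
$j{\left(b \right)} = - \frac{5}{7} + \frac{b}{7}$ ($j{\left(b \right)} = - \frac{3}{7} + \frac{\left(-4 + b\right) + 2}{7} = - \frac{3}{7} + \frac{-2 + b}{7} = - \frac{3}{7} + \left(- \frac{2}{7} + \frac{b}{7}\right) = - \frac{5}{7} + \frac{b}{7}$)
$V{\left(f \right)} = 1$ ($V{\left(f \right)} = \sqrt{1} = 1$)
$X{\left(x \right)} = -5$
$y{\left(L,p \right)} = - \frac{36}{7} + L$ ($y{\left(L,p \right)} = \left(- \frac{5}{7} + \frac{1}{7} \left(-4\right)\right) 4 + L = \left(- \frac{5}{7} - \frac{4}{7}\right) 4 + L = \left(- \frac{9}{7}\right) 4 + L = - \frac{36}{7} + L$)
$v{\left(X{\left(-3 \right)},51 \right)} - y{\left(-50,V{\left(-10 \right)} \right)} = 51 - \left(- \frac{36}{7} - 50\right) = 51 - - \frac{386}{7} = 51 + \frac{386}{7} = \frac{743}{7}$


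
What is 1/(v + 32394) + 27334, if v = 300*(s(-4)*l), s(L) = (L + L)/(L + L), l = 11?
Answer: 975659797/35694 ≈ 27334.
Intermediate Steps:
s(L) = 1 (s(L) = (2*L)/((2*L)) = (2*L)*(1/(2*L)) = 1)
v = 3300 (v = 300*(1*11) = 300*11 = 3300)
1/(v + 32394) + 27334 = 1/(3300 + 32394) + 27334 = 1/35694 + 27334 = 975659797/35694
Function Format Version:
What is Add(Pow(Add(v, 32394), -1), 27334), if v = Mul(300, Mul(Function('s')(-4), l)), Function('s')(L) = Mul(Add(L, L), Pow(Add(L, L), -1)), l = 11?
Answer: Rational(975659797, 35694) ≈ 27334.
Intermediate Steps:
Function('s')(L) = 1 (Function('s')(L) = Mul(Mul(2, L), Pow(Mul(2, L), -1)) = Mul(Mul(2, L), Mul(Rational(1, 2), Pow(L, -1))) = 1)
v = 3300 (v = Mul(300, Mul(1, 11)) = Mul(300, 11) = 3300)
Add(Pow(Add(v, 32394), -1), 27334) = Add(Pow(Add(3300, 32394), -1), 27334) = Add(Pow(35694, -1), 27334) = Add(Rational(1, 35694), 27334) = Rational(975659797, 35694)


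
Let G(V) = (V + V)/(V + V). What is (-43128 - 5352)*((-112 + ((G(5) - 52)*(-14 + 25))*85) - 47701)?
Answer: 4629743040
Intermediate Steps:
G(V) = 1 (G(V) = (2*V)/((2*V)) = (2*V)*(1/(2*V)) = 1)
(-43128 - 5352)*((-112 + ((G(5) - 52)*(-14 + 25))*85) - 47701) = (-43128 - 5352)*((-112 + ((1 - 52)*(-14 + 25))*85) - 47701) = -48480*((-112 - 51*11*85) - 47701) = -48480*((-112 - 561*85) - 47701) = -48480*((-112 - 47685) - 47701) = -48480*(-47797 - 47701) = -48480*(-95498) = 4629743040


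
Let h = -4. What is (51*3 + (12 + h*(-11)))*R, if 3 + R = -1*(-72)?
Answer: 14421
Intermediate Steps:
R = 69 (R = -3 - 1*(-72) = -3 + 72 = 69)
(51*3 + (12 + h*(-11)))*R = (51*3 + (12 - 4*(-11)))*69 = (153 + (12 + 44))*69 = (153 + 56)*69 = 209*69 = 14421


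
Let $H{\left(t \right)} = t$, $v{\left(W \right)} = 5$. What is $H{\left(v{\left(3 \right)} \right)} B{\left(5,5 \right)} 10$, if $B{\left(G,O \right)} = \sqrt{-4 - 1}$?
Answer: $50 i \sqrt{5} \approx 111.8 i$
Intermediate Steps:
$B{\left(G,O \right)} = i \sqrt{5}$ ($B{\left(G,O \right)} = \sqrt{-5} = i \sqrt{5}$)
$H{\left(v{\left(3 \right)} \right)} B{\left(5,5 \right)} 10 = 5 i \sqrt{5} \cdot 10 = 50 i \sqrt{5}$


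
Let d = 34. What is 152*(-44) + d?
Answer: -6654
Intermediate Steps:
152*(-44) + d = 152*(-44) + 34 = -6688 + 34 = -6654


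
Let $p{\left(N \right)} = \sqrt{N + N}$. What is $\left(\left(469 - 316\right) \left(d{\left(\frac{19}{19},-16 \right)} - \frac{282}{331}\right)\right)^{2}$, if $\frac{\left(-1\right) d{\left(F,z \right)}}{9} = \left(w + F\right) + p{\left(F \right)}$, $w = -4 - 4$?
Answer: $\frac{10321377432507}{109561} - \frac{8667837702 \sqrt{2}}{331} \approx 5.7173 \cdot 10^{7}$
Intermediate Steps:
$p{\left(N \right)} = \sqrt{2} \sqrt{N}$ ($p{\left(N \right)} = \sqrt{2 N} = \sqrt{2} \sqrt{N}$)
$w = -8$ ($w = -4 - 4 = -8$)
$d{\left(F,z \right)} = 72 - 9 F - 9 \sqrt{2} \sqrt{F}$ ($d{\left(F,z \right)} = - 9 \left(\left(-8 + F\right) + \sqrt{2} \sqrt{F}\right) = - 9 \left(-8 + F + \sqrt{2} \sqrt{F}\right) = 72 - 9 F - 9 \sqrt{2} \sqrt{F}$)
$\left(\left(469 - 316\right) \left(d{\left(\frac{19}{19},-16 \right)} - \frac{282}{331}\right)\right)^{2} = \left(\left(469 - 316\right) \left(\left(72 - 9 \cdot \frac{19}{19} - 9 \sqrt{2} \sqrt{\frac{19}{19}}\right) - \frac{282}{331}\right)\right)^{2} = \left(153 \left(\left(72 - 9 \cdot 19 \cdot \frac{1}{19} - 9 \sqrt{2} \sqrt{19 \cdot \frac{1}{19}}\right) - \frac{282}{331}\right)\right)^{2} = \left(153 \left(\left(72 - 9 - 9 \sqrt{2} \sqrt{1}\right) - \frac{282}{331}\right)\right)^{2} = \left(153 \left(\left(72 - 9 - 9 \sqrt{2} \cdot 1\right) - \frac{282}{331}\right)\right)^{2} = \left(153 \left(\left(72 - 9 - 9 \sqrt{2}\right) - \frac{282}{331}\right)\right)^{2} = \left(153 \left(\left(63 - 9 \sqrt{2}\right) - \frac{282}{331}\right)\right)^{2} = \left(153 \left(\frac{20571}{331} - 9 \sqrt{2}\right)\right)^{2} = \left(\frac{3147363}{331} - 1377 \sqrt{2}\right)^{2}$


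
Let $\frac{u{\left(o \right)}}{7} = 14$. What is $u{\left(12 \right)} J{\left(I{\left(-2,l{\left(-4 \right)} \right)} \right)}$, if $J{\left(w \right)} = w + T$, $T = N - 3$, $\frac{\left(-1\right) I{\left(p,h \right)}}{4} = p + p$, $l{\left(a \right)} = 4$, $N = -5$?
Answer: $784$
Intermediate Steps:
$I{\left(p,h \right)} = - 8 p$ ($I{\left(p,h \right)} = - 4 \left(p + p\right) = - 4 \cdot 2 p = - 8 p$)
$T = -8$ ($T = -5 - 3 = -8$)
$u{\left(o \right)} = 98$ ($u{\left(o \right)} = 7 \cdot 14 = 98$)
$J{\left(w \right)} = -8 + w$ ($J{\left(w \right)} = w - 8 = -8 + w$)
$u{\left(12 \right)} J{\left(I{\left(-2,l{\left(-4 \right)} \right)} \right)} = 98 \left(-8 - -16\right) = 98 \left(-8 + 16\right) = 98 \cdot 8 = 784$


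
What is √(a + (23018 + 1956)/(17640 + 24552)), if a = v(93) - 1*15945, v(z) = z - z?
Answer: I*√197108854538/3516 ≈ 126.27*I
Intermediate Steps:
v(z) = 0
a = -15945 (a = 0 - 1*15945 = 0 - 15945 = -15945)
√(a + (23018 + 1956)/(17640 + 24552)) = √(-15945 + (23018 + 1956)/(17640 + 24552)) = √(-15945 + 24974/42192) = √(-15945 + 24974*(1/42192)) = √(-15945 + 12487/21096) = √(-336363233/21096) = I*√197108854538/3516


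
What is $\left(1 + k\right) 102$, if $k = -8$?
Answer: $-714$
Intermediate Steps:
$\left(1 + k\right) 102 = \left(1 - 8\right) 102 = \left(-7\right) 102 = -714$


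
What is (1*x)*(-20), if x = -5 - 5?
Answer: 200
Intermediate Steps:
x = -10
(1*x)*(-20) = (1*(-10))*(-20) = -10*(-20) = 200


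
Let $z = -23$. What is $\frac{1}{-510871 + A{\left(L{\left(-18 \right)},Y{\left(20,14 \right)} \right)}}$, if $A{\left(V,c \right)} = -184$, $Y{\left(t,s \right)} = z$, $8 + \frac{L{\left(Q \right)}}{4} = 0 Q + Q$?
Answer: $- \frac{1}{511055} \approx -1.9567 \cdot 10^{-6}$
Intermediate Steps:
$L{\left(Q \right)} = -32 + 4 Q$ ($L{\left(Q \right)} = -32 + 4 \left(0 Q + Q\right) = -32 + 4 \left(0 + Q\right) = -32 + 4 Q$)
$Y{\left(t,s \right)} = -23$
$\frac{1}{-510871 + A{\left(L{\left(-18 \right)},Y{\left(20,14 \right)} \right)}} = \frac{1}{-510871 - 184} = \frac{1}{-511055} = - \frac{1}{511055}$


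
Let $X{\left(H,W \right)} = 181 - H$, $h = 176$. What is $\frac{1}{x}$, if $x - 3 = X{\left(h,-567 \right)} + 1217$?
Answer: $\frac{1}{1225} \approx 0.00081633$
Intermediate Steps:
$x = 1225$ ($x = 3 + \left(\left(181 - 176\right) + 1217\right) = 3 + \left(5 + 1217\right) = 3 + 1222 = 1225$)
$\frac{1}{x} = \frac{1}{1225}$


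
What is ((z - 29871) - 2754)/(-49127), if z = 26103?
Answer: 6522/49127 ≈ 0.13276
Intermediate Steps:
((z - 29871) - 2754)/(-49127) = ((26103 - 29871) - 2754)/(-49127) = (-3768 - 2754)*(-1/49127) = -6522*(-1/49127) = 6522/49127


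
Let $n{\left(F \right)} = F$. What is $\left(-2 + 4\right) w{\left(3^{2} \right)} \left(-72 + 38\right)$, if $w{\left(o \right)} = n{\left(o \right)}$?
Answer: $-612$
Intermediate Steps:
$w{\left(o \right)} = o$
$\left(-2 + 4\right) w{\left(3^{2} \right)} \left(-72 + 38\right) = \left(-2 + 4\right) 3^{2} \left(-72 + 38\right) = 2 \cdot 9 \left(-34\right) = 18 \left(-34\right) = -612$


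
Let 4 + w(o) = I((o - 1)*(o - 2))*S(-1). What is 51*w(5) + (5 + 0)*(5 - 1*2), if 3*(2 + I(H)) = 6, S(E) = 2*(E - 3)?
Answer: -189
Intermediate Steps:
S(E) = -6 + 2*E (S(E) = 2*(-3 + E) = -6 + 2*E)
I(H) = 0 (I(H) = -2 + (1/3)*6 = -2 + 2 = 0)
w(o) = -4 (w(o) = -4 + 0*(-6 + 2*(-1)) = -4 + 0*(-6 - 2) = -4 + 0*(-8) = -4 + 0 = -4)
51*w(5) + (5 + 0)*(5 - 1*2) = 51*(-4) + (5 + 0)*(5 - 1*2) = -204 + 5*(5 - 2) = -204 + 5*3 = -204 + 15 = -189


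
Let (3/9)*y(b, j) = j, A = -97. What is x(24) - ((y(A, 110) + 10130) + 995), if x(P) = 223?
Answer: -11232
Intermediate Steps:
y(b, j) = 3*j
x(24) - ((y(A, 110) + 10130) + 995) = 223 - ((3*110 + 10130) + 995) = 223 - ((330 + 10130) + 995) = 223 - (10460 + 995) = 223 - 1*11455 = 223 - 11455 = -11232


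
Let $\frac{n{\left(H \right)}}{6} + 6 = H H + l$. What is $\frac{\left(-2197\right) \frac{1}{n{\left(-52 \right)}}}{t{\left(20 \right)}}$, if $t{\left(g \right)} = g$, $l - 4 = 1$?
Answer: $- \frac{2197}{324360} \approx -0.0067733$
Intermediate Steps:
$l = 5$ ($l = 4 + 1 = 5$)
$n{\left(H \right)} = -6 + 6 H^{2}$ ($n{\left(H \right)} = -36 + 6 \left(H H + 5\right) = -36 + 6 \left(H^{2} + 5\right) = -36 + 6 \left(5 + H^{2}\right) = -36 + \left(30 + 6 H^{2}\right) = -6 + 6 H^{2}$)
$\frac{\left(-2197\right) \frac{1}{n{\left(-52 \right)}}}{t{\left(20 \right)}} = \frac{\left(-2197\right) \frac{1}{-6 + 6 \left(-52\right)^{2}}}{20} = - \frac{2197}{-6 + 6 \cdot 2704} \cdot \frac{1}{20} = - \frac{2197}{-6 + 16224} \cdot \frac{1}{20} = - \frac{2197}{16218} \cdot \frac{1}{20} = \left(-2197\right) \frac{1}{16218} \cdot \frac{1}{20} = \left(- \frac{2197}{16218}\right) \frac{1}{20} = - \frac{2197}{324360}$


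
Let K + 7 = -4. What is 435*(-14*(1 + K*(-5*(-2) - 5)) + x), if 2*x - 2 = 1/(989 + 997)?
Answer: 435986725/1324 ≈ 3.2930e+5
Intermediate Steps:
x = 3973/3972 (x = 1 + 1/(2*(989 + 997)) = 1 + (½)/1986 = 1 + (½)*(1/1986) = 1 + 1/3972 = 3973/3972 ≈ 1.0003)
K = -11 (K = -7 - 4 = -11)
435*(-14*(1 + K*(-5*(-2) - 5)) + x) = 435*(-14*(1 - 11*(-5*(-2) - 5)) + 3973/3972) = 435*(-14*(1 - 11*(10 - 5)) + 3973/3972) = 435*(-14*(1 - 11*5) + 3973/3972) = 435*(-14*(1 - 55) + 3973/3972) = 435*(-14*(-54) + 3973/3972) = 435*(756 + 3973/3972) = 435*(3006805/3972) = 435986725/1324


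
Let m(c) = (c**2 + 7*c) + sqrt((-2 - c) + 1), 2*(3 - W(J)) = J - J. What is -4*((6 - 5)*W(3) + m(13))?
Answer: -1052 - 4*I*sqrt(14) ≈ -1052.0 - 14.967*I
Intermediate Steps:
W(J) = 3 (W(J) = 3 - (J - J)/2 = 3 - 1/2*0 = 3 + 0 = 3)
m(c) = c**2 + sqrt(-1 - c) + 7*c (m(c) = (c**2 + 7*c) + sqrt(-1 - c) = c**2 + sqrt(-1 - c) + 7*c)
-4*((6 - 5)*W(3) + m(13)) = -4*((6 - 5)*3 + (13**2 + sqrt(-1 - 1*13) + 7*13)) = -4*(1*3 + (169 + sqrt(-1 - 13) + 91)) = -4*(3 + (169 + sqrt(-14) + 91)) = -4*(3 + (169 + I*sqrt(14) + 91)) = -4*(3 + (260 + I*sqrt(14))) = -4*(263 + I*sqrt(14)) = -1052 - 4*I*sqrt(14)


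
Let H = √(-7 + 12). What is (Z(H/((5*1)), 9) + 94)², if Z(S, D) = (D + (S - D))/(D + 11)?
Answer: (9400 + √5)²/10000 ≈ 8840.2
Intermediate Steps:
H = √5 ≈ 2.2361
Z(S, D) = S/(11 + D)
(Z(H/((5*1)), 9) + 94)² = ((√5/((5*1)))/(11 + 9) + 94)² = ((√5/5)/20 + 94)² = ((√5*(⅕))*(1/20) + 94)² = ((√5/5)*(1/20) + 94)² = (√5/100 + 94)² = (94 + √5/100)²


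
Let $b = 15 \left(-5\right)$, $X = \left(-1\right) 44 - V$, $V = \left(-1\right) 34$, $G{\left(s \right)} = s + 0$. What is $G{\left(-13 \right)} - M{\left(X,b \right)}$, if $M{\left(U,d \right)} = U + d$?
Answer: $72$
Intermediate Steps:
$G{\left(s \right)} = s$
$V = -34$
$X = -10$ ($X = \left(-1\right) 44 - -34 = -44 + 34 = -10$)
$b = -75$
$G{\left(-13 \right)} - M{\left(X,b \right)} = -13 - \left(-10 - 75\right) = -13 - -85 = -13 + 85 = 72$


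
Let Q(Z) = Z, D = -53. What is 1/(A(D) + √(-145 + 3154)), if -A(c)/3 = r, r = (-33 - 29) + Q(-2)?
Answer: 64/11285 - √3009/33855 ≈ 0.0040510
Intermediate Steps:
r = -64 (r = (-33 - 29) - 2 = -62 - 2 = -64)
A(c) = 192 (A(c) = -3*(-64) = 192)
1/(A(D) + √(-145 + 3154)) = 1/(192 + √(-145 + 3154)) = 1/(192 + √3009)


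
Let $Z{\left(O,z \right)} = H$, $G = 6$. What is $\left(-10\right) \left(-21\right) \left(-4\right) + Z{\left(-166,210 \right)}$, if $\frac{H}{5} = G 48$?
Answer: $600$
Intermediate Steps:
$H = 1440$ ($H = 5 \cdot 6 \cdot 48 = 5 \cdot 288 = 1440$)
$Z{\left(O,z \right)} = 1440$
$\left(-10\right) \left(-21\right) \left(-4\right) + Z{\left(-166,210 \right)} = \left(-10\right) \left(-21\right) \left(-4\right) + 1440 = 210 \left(-4\right) + 1440 = -840 + 1440 = 600$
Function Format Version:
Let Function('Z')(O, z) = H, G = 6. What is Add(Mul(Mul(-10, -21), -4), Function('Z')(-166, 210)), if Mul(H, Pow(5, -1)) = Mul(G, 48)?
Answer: 600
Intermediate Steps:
H = 1440 (H = Mul(5, Mul(6, 48)) = Mul(5, 288) = 1440)
Function('Z')(O, z) = 1440
Add(Mul(Mul(-10, -21), -4), Function('Z')(-166, 210)) = Add(Mul(Mul(-10, -21), -4), 1440) = Add(Mul(210, -4), 1440) = Add(-840, 1440) = 600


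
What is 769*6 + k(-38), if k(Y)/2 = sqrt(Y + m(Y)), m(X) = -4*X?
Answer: 4614 + 2*sqrt(114) ≈ 4635.4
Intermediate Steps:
k(Y) = 2*sqrt(3)*sqrt(-Y) (k(Y) = 2*sqrt(Y - 4*Y) = 2*sqrt(-3*Y) = 2*(sqrt(3)*sqrt(-Y)) = 2*sqrt(3)*sqrt(-Y))
769*6 + k(-38) = 769*6 + 2*sqrt(3)*sqrt(-1*(-38)) = 4614 + 2*sqrt(3)*sqrt(38) = 4614 + 2*sqrt(114)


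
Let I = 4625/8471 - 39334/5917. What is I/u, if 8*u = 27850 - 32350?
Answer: 203888126/18796090125 ≈ 0.010847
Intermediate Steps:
I = -305832189/50122907 (I = 4625*(1/8471) - 39334*1/5917 = 4625/8471 - 39334/5917 = -305832189/50122907 ≈ -6.1016)
u = -1125/2 (u = (27850 - 32350)/8 = (1/8)*(-4500) = -1125/2 ≈ -562.50)
I/u = -305832189/(50122907*(-1125/2)) = -305832189/50122907*(-2/1125) = 203888126/18796090125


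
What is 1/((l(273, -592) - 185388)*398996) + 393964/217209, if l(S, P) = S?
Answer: 9699412661113117/5347696045129620 ≈ 1.8138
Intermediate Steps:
1/((l(273, -592) - 185388)*398996) + 393964/217209 = 1/((273 - 185388)*398996) + 393964/217209 = (1/398996)/(-185115) + 393964*(1/217209) = -1/185115*1/398996 + 393964/217209 = -1/73860144540 + 393964/217209 = 9699412661113117/5347696045129620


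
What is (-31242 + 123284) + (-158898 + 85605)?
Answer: 18749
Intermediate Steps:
(-31242 + 123284) + (-158898 + 85605) = 92042 - 73293 = 18749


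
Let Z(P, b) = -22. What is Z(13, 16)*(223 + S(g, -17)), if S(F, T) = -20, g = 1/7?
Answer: -4466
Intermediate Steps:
g = ⅐ ≈ 0.14286
Z(13, 16)*(223 + S(g, -17)) = -22*(223 - 20) = -22*203 = -4466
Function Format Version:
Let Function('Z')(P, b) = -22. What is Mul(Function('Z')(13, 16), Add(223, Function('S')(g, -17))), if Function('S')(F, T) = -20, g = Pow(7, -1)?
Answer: -4466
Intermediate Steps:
g = Rational(1, 7) ≈ 0.14286
Mul(Function('Z')(13, 16), Add(223, Function('S')(g, -17))) = Mul(-22, Add(223, -20)) = Mul(-22, 203) = -4466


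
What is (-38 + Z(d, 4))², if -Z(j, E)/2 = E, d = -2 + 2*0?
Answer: 2116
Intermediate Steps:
d = -2 (d = -2 + 0 = -2)
Z(j, E) = -2*E
(-38 + Z(d, 4))² = (-38 - 2*4)² = (-38 - 8)² = (-46)² = 2116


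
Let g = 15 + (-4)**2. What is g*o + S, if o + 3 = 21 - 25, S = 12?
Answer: -205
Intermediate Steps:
g = 31 (g = 15 + 16 = 31)
o = -7 (o = -3 + (21 - 25) = -3 - 4 = -7)
g*o + S = 31*(-7) + 12 = -217 + 12 = -205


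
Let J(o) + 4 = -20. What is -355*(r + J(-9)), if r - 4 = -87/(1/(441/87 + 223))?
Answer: 7051010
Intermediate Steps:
J(o) = -24 (J(o) = -4 - 20 = -24)
r = -19838 (r = 4 - 87/(1/(441/87 + 223)) = 4 - 87/(1/(441*(1/87) + 223)) = 4 - 87/(1/(147/29 + 223)) = 4 - 87/(1/(6614/29)) = 4 - 87/29/6614 = 4 - 87*6614/29 = 4 - 19842 = -19838)
-355*(r + J(-9)) = -355*(-19838 - 24) = -355*(-19862) = 7051010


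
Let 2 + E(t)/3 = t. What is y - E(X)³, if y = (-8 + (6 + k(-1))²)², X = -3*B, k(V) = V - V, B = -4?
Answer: -26216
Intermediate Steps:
k(V) = 0
X = 12 (X = -3*(-4) = 12)
E(t) = -6 + 3*t
y = 784 (y = (-8 + (6 + 0)²)² = (-8 + 6²)² = (-8 + 36)² = 28² = 784)
y - E(X)³ = 784 - (-6 + 3*12)³ = 784 - (-6 + 36)³ = 784 - 1*30³ = 784 - 1*27000 = 784 - 27000 = -26216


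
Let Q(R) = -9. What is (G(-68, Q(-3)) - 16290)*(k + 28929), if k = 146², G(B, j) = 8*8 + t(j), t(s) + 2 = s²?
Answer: -811306015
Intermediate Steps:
t(s) = -2 + s²
G(B, j) = 62 + j² (G(B, j) = 8*8 + (-2 + j²) = 64 + (-2 + j²) = 62 + j²)
k = 21316
(G(-68, Q(-3)) - 16290)*(k + 28929) = ((62 + (-9)²) - 16290)*(21316 + 28929) = ((62 + 81) - 16290)*50245 = (143 - 16290)*50245 = -16147*50245 = -811306015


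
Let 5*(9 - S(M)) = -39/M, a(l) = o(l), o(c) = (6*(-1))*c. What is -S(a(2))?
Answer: -167/20 ≈ -8.3500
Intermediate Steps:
o(c) = -6*c
a(l) = -6*l
S(M) = 9 + 39/(5*M) (S(M) = 9 - (-39)/(5*M) = 9 + 39/(5*M))
-S(a(2)) = -(9 + 39/(5*((-6*2)))) = -(9 + (39/5)/(-12)) = -(9 + (39/5)*(-1/12)) = -(9 - 13/20) = -1*167/20 = -167/20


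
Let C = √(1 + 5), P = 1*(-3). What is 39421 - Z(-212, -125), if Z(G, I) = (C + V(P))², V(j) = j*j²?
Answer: 38686 + 54*√6 ≈ 38818.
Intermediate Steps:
P = -3
V(j) = j³
C = √6 ≈ 2.4495
Z(G, I) = (-27 + √6)² (Z(G, I) = (√6 + (-3)³)² = (√6 - 27)² = (-27 + √6)²)
39421 - Z(-212, -125) = 39421 - (-27 + √6)²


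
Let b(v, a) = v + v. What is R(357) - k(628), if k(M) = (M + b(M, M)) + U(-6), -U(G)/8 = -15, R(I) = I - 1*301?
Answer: -1948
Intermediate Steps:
b(v, a) = 2*v
R(I) = -301 + I (R(I) = I - 301 = -301 + I)
U(G) = 120 (U(G) = -8*(-15) = 120)
k(M) = 120 + 3*M (k(M) = (M + 2*M) + 120 = 3*M + 120 = 120 + 3*M)
R(357) - k(628) = (-301 + 357) - (120 + 3*628) = 56 - (120 + 1884) = 56 - 1*2004 = 56 - 2004 = -1948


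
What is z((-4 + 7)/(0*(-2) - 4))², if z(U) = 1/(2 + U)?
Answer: 16/25 ≈ 0.64000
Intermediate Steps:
z((-4 + 7)/(0*(-2) - 4))² = (1/(2 + (-4 + 7)/(0*(-2) - 4)))² = (1/(2 + 3/(0 - 4)))² = (1/(2 + 3/(-4)))² = (1/(2 + 3*(-¼)))² = (1/(2 - ¾))² = (1/(5/4))² = (⅘)² = 16/25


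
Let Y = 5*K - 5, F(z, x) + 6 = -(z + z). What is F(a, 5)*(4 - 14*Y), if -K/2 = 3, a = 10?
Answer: -12844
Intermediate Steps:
K = -6 (K = -2*3 = -6)
F(z, x) = -6 - 2*z (F(z, x) = -6 - (z + z) = -6 - 2*z)
Y = -35 (Y = 5*(-6) - 5 = -30 - 5 = -35)
F(a, 5)*(4 - 14*Y) = (-6 - 2*10)*(4 - 14*(-35)) = (-6 - 20)*(4 + 490) = -26*494 = -12844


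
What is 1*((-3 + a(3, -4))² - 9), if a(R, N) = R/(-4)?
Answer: 81/16 ≈ 5.0625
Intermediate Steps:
a(R, N) = -R/4 (a(R, N) = R*(-¼) = -R/4)
1*((-3 + a(3, -4))² - 9) = 1*((-3 - ¼*3)² - 9) = 1*((-3 - ¾)² - 9) = 1*((-15/4)² - 9) = 1*(225/16 - 9) = 1*(81/16) = 81/16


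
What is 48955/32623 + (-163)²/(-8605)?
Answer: -445502712/280720915 ≈ -1.5870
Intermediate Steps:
48955/32623 + (-163)²/(-8605) = 48955*(1/32623) + 26569*(-1/8605) = 48955/32623 - 26569/8605 = -445502712/280720915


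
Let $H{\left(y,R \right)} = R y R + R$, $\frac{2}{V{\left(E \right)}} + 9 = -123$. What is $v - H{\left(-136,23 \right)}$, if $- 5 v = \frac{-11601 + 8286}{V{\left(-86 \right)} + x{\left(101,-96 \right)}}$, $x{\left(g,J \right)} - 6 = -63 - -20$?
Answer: $\frac{175659245}{2443} \approx 71903.0$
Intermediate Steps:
$x{\left(g,J \right)} = -37$ ($x{\left(g,J \right)} = 6 - 43 = -37$)
$V{\left(E \right)} = - \frac{1}{66}$ ($V{\left(E \right)} = \frac{2}{-9 - 123} = \frac{2}{-132} = 2 \left(- \frac{1}{132}\right) = - \frac{1}{66}$)
$H{\left(y,R \right)} = R + y R^{2}$ ($H{\left(y,R \right)} = y R^{2} + R = R + y R^{2}$)
$v = - \frac{43758}{2443}$ ($v = - \frac{\left(-11601 + 8286\right) \frac{1}{- \frac{1}{66} - 37}}{5} = - \frac{\left(-3315\right) \frac{1}{- \frac{2443}{66}}}{5} = - \frac{\left(-3315\right) \left(- \frac{66}{2443}\right)}{5} = \left(- \frac{1}{5}\right) \frac{218790}{2443} = - \frac{43758}{2443} \approx -17.912$)
$v - H{\left(-136,23 \right)} = - \frac{43758}{2443} - 23 \left(1 + 23 \left(-136\right)\right) = - \frac{43758}{2443} - 23 \left(1 - 3128\right) = - \frac{43758}{2443} - 23 \left(-3127\right) = - \frac{43758}{2443} - -71921 = - \frac{43758}{2443} + 71921 = \frac{175659245}{2443}$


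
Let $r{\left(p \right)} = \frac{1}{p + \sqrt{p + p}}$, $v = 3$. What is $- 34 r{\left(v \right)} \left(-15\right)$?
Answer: $510 - 170 \sqrt{6} \approx 93.587$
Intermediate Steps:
$r{\left(p \right)} = \frac{1}{p + \sqrt{2} \sqrt{p}}$ ($r{\left(p \right)} = \frac{1}{p + \sqrt{2 p}} = \frac{1}{p + \sqrt{2} \sqrt{p}}$)
$- 34 r{\left(v \right)} \left(-15\right) = - \frac{34}{3 + \sqrt{2} \sqrt{3}} \left(-15\right) = - \frac{34}{3 + \sqrt{6}} \left(-15\right) = \frac{510}{3 + \sqrt{6}}$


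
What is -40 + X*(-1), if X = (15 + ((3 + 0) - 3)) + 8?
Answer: -63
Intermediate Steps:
X = 23 (X = (15 + (3 - 3)) + 8 = (15 + 0) + 8 = 15 + 8 = 23)
-40 + X*(-1) = -40 + 23*(-1) = -40 - 23 = -63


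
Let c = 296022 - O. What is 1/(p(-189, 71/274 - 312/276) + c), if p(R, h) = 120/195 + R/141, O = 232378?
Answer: 611/38886041 ≈ 1.5713e-5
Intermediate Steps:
p(R, h) = 8/13 + R/141 (p(R, h) = 120*(1/195) + R*(1/141) = 8/13 + R/141)
c = 63644 (c = 296022 - 1*232378 = 296022 - 232378 = 63644)
1/(p(-189, 71/274 - 312/276) + c) = 1/((8/13 + (1/141)*(-189)) + 63644) = 1/((8/13 - 63/47) + 63644) = 1/(-443/611 + 63644) = 1/(38886041/611) = 611/38886041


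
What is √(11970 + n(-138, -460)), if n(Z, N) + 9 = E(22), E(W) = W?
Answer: √11983 ≈ 109.47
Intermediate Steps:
n(Z, N) = 13 (n(Z, N) = -9 + 22 = 13)
√(11970 + n(-138, -460)) = √(11970 + 13) = √11983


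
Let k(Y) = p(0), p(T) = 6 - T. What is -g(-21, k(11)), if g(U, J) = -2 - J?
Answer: 8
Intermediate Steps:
k(Y) = 6 (k(Y) = 6 - 1*0 = 6 + 0 = 6)
-g(-21, k(11)) = -(-2 - 1*6) = -(-2 - 6) = -1*(-8) = 8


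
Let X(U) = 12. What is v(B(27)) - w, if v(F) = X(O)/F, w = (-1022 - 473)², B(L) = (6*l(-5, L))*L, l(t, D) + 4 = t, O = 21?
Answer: -543111077/243 ≈ -2.2350e+6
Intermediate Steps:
l(t, D) = -4 + t
B(L) = -54*L (B(L) = (6*(-4 - 5))*L = (6*(-9))*L = -54*L)
w = 2235025 (w = (-1495)² = 2235025)
v(F) = 12/F
v(B(27)) - w = 12/((-54*27)) - 1*2235025 = 12/(-1458) - 2235025 = 12*(-1/1458) - 2235025 = -2/243 - 2235025 = -543111077/243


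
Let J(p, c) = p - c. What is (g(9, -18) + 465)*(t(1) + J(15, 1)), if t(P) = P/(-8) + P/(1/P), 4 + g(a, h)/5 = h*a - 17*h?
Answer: 138635/8 ≈ 17329.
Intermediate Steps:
g(a, h) = -20 - 85*h + 5*a*h (g(a, h) = -20 + 5*(h*a - 17*h) = -20 + 5*(a*h - 17*h) = -20 + 5*(-17*h + a*h) = -20 + (-85*h + 5*a*h) = -20 - 85*h + 5*a*h)
t(P) = P² - P/8 (t(P) = P*(-⅛) + P*P = -P/8 + P² = P² - P/8)
(g(9, -18) + 465)*(t(1) + J(15, 1)) = ((-20 - 85*(-18) + 5*9*(-18)) + 465)*(1*(-⅛ + 1) + (15 - 1*1)) = ((-20 + 1530 - 810) + 465)*(1*(7/8) + (15 - 1)) = (700 + 465)*(7/8 + 14) = 1165*(119/8) = 138635/8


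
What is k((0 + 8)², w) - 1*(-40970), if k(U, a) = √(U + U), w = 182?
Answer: 40970 + 8*√2 ≈ 40981.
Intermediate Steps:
k(U, a) = √2*√U (k(U, a) = √(2*U) = √2*√U)
k((0 + 8)², w) - 1*(-40970) = √2*√((0 + 8)²) - 1*(-40970) = √2*√(8²) + 40970 = √2*√64 + 40970 = √2*8 + 40970 = 8*√2 + 40970 = 40970 + 8*√2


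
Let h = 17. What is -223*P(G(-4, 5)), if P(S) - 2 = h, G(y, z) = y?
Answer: -4237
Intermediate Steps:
P(S) = 19 (P(S) = 2 + 17 = 19)
-223*P(G(-4, 5)) = -223*19 = -4237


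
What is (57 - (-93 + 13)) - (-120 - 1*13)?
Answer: 270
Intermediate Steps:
(57 - (-93 + 13)) - (-120 - 1*13) = (57 - 1*(-80)) - (-120 - 13) = (57 + 80) - 1*(-133) = 137 + 133 = 270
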